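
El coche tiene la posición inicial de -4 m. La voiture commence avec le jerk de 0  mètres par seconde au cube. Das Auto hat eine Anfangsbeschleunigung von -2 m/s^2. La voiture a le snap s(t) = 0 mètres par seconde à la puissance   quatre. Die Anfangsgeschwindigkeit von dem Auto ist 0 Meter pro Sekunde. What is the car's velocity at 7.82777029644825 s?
To find the answer, we compute 3 antiderivatives of s(t) = 0. Taking ∫s(t)dt and applying j(0) = 0, we find j(t) = 0. Taking ∫j(t)dt and applying a(0) = -2, we find a(t) = -2. Integrating acceleration and using the initial condition v(0) = 0, we get v(t) = -2·t. We have velocity v(t) = -2·t. Substituting t = 7.82777029644825: v(7.82777029644825) = -15.6555405928965.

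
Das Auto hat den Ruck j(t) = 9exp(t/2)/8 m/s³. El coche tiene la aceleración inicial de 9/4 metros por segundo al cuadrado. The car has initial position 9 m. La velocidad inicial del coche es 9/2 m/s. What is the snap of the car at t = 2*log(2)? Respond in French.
Nous devons dériver notre équation du jerk j(t) = 9·exp(t/2)/8 1 fois. En prenant d/dt de j(t), nous trouvons s(t) = 9·exp(t/2)/16. Nous avons le snap s(t) = 9·exp(t/2)/16. En substituant t = 2*log(2): s(2*log(2)) = 9/8.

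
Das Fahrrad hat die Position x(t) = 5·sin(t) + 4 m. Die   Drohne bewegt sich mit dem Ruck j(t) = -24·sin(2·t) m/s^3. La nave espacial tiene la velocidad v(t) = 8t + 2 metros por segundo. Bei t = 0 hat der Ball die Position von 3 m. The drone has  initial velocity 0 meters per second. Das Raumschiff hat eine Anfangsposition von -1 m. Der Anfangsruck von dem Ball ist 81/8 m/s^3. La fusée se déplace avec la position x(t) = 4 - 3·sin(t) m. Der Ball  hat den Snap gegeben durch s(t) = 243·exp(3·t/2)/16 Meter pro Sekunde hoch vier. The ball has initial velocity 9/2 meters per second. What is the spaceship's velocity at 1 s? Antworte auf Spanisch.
Tenemos la velocidad v(t) = 8·t + 2. Sustituyendo t = 1: v(1) = 10.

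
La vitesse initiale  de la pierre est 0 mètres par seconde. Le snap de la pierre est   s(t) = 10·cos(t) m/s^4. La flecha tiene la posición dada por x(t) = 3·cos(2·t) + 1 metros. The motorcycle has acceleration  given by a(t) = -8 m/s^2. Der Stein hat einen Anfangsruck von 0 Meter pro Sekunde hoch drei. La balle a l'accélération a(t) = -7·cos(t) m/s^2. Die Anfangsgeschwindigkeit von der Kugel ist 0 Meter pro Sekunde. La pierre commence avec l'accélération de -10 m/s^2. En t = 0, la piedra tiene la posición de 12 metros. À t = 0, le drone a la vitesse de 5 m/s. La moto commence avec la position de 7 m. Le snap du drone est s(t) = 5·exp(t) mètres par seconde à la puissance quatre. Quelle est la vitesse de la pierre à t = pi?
Pour résoudre ceci, nous devons prendre 3 intégrales de notre équation du snap s(t) = 10·cos(t). En intégrant le snap et en utilisant la condition initiale j(0) = 0, nous obtenons j(t) = 10·sin(t). En intégrant le jerk et en utilisant la condition initiale a(0) = -10, nous obtenons a(t) = -10·cos(t). En prenant ∫a(t)dt et en appliquant v(0) = 0, nous trouvons v(t) = -10·sin(t). En utilisant v(t) = -10·sin(t) et en substituant t = pi, nous trouvons v = 0.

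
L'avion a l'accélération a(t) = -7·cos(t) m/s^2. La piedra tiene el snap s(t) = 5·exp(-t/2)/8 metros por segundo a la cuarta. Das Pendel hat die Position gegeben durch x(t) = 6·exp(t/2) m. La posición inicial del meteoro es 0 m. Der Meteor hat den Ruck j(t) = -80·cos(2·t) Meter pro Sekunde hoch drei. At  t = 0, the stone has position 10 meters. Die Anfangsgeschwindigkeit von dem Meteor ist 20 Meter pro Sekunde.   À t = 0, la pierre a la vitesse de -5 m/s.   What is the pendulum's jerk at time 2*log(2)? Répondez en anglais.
Starting from position x(t) = 6·exp(t/2), we take 3 derivatives. Differentiating position, we get velocity: v(t) = 3·exp(t/2). Differentiating velocity, we get acceleration: a(t) = 3·exp(t/2)/2. Differentiating acceleration, we get jerk: j(t) = 3·exp(t/2)/4. We have jerk j(t) = 3·exp(t/2)/4. Substituting t = 2*log(2): j(2*log(2)) = 3/2.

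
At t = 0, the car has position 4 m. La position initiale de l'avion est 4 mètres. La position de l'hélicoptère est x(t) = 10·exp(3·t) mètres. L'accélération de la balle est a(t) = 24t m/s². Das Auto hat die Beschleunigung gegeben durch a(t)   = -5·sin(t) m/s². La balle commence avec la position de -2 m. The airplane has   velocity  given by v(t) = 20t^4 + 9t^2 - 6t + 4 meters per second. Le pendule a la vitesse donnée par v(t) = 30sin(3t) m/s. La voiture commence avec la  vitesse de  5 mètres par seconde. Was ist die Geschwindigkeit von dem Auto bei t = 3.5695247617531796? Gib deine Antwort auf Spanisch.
Debemos encontrar la integral de nuestra ecuación de la aceleración a(t) = -5·sin(t) 1 vez. La antiderivada de la aceleración es la velocidad. Usando v(0) = 5, obtenemos v(t) = 5·cos(t). Usando v(t) = 5·cos(t) y sustituyendo t = 3.5695247617531796, encontramos v = -4.54912924670706.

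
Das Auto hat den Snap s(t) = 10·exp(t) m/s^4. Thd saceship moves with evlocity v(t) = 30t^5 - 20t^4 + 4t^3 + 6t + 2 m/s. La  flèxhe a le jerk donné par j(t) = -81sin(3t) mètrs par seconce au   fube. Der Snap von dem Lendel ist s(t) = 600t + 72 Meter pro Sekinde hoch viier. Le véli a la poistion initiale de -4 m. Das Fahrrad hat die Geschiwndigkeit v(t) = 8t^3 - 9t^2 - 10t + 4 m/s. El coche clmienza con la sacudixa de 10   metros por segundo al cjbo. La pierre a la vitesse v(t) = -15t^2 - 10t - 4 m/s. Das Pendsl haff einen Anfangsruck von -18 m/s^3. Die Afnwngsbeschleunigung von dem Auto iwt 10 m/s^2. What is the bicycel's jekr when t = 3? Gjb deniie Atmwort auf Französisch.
Pour résoudre ceci, nous devons prendre 2 dérivées de notre équation de la vitesse v(t) = 8·t^3 - 9·t^2 - 10·t + 4. La dérivée de la vitesse donne l'accélération: a(t) = 24·t^2 - 18·t - 10. La dérivée de l'accélération donne le jerk: j(t) = 48·t - 18. Nous avons le jerk j(t) = 48·t - 18. En substituant t = 3: j(3) = 126.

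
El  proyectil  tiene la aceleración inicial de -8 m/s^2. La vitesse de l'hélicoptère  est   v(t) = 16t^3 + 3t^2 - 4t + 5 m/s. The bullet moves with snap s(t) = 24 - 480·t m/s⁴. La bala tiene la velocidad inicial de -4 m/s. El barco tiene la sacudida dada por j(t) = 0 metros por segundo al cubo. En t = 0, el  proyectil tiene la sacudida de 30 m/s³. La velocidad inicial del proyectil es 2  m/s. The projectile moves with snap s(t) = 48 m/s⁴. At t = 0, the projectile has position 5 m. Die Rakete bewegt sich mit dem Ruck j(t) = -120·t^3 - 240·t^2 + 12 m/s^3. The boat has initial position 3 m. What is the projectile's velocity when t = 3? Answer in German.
Ausgehend von dem Snap s(t) = 48, nehmen wir 3 Stammfunktionen. Die Stammfunktion von dem Snap, mit j(0) = 30, ergibt den Ruck: j(t) = 48·t + 30. Mit ∫j(t)dt und Anwendung von a(0) = -8, finden wir a(t) = 24·t^2 + 30·t - 8. Mit ∫a(t)dt und Anwendung von v(0) = 2, finden wir v(t) = 8·t^3 + 15·t^2 - 8·t + 2. Wir haben die Geschwindigkeit v(t) = 8·t^3 + 15·t^2 - 8·t + 2. Durch Einsetzen von t = 3: v(3) = 329.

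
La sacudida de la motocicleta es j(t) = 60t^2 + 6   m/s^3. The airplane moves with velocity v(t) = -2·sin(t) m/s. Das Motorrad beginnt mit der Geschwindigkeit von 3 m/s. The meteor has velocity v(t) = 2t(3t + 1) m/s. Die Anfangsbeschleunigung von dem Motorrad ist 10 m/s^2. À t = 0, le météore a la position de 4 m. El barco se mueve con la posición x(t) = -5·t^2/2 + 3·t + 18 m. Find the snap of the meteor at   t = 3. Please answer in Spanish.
Para resolver esto, necesitamos tomar 3 derivadas de nuestra ecuación de la velocidad v(t) = 2·t·(3·t + 1). Tomando d/dt de v(t), encontramos a(t) = 12·t + 2. Tomando d/dt de a(t), encontramos j(t) = 12. Tomando d/dt de j(t), encontramos s(t) = 0. Usando s(t) = 0 y sustituyendo t = 3, encontramos s = 0.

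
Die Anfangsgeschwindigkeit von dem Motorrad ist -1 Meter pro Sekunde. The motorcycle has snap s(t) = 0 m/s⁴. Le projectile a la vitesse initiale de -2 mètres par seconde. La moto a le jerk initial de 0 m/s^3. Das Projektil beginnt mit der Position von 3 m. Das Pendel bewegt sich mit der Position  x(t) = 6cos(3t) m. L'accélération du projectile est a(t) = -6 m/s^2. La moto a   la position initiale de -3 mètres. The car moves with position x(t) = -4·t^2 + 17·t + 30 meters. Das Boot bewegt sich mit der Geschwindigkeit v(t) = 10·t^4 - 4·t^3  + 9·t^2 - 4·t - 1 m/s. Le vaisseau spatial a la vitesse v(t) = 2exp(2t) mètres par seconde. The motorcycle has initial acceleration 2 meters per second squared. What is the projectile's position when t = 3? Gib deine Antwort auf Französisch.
Pour résoudre ceci, nous devons prendre 2 primitives de notre équation de l'accélération a(t) = -6. La primitive de l'accélération, avec v(0) = -2, donne la vitesse: v(t) = -6·t - 2. La primitive de la vitesse, avec x(0) = 3, donne la position: x(t) = -3·t^2 - 2·t + 3. Nous avons la position x(t) = -3·t^2 - 2·t + 3. En substituant t = 3: x(3) = -30.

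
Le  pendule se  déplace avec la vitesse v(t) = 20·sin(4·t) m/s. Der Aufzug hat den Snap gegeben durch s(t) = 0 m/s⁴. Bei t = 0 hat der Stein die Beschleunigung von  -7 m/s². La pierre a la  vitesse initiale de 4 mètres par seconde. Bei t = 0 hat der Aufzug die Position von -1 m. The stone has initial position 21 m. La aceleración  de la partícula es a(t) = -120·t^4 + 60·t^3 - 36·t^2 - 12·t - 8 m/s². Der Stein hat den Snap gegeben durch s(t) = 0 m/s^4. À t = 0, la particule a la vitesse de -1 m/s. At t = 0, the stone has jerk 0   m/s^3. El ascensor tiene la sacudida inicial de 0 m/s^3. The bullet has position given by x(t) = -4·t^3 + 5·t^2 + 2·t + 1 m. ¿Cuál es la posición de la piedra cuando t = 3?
Partiendo del snap s(t) = 0, tomamos 4 antiderivadas. Tomando ∫s(t)dt y aplicando j(0) = 0, encontramos j(t) = 0. Integrando la sacudida y usando la condición inicial a(0) = -7, obtenemos a(t) = -7. Integrando la aceleración y usando la condición inicial v(0) = 4, obtenemos v(t) = 4 - 7·t. La integral de la velocidad, con x(0) = 21, da la posición: x(t) = -7·t^2/2 + 4·t + 21. Usando x(t) = -7·t^2/2 + 4·t + 21 y sustituyendo t = 3, encontramos x = 3/2.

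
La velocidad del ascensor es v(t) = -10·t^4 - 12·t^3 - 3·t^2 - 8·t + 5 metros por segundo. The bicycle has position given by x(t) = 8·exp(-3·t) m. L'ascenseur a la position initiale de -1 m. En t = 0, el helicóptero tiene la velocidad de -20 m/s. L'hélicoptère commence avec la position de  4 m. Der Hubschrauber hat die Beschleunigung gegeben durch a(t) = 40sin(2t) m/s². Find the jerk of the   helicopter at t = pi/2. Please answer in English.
To solve this, we need to take 1 derivative of our acceleration equation a(t) = 40·sin(2·t). Taking d/dt of a(t), we find j(t) = 80·cos(2·t). We have jerk j(t) = 80·cos(2·t). Substituting t = pi/2: j(pi/2) = -80.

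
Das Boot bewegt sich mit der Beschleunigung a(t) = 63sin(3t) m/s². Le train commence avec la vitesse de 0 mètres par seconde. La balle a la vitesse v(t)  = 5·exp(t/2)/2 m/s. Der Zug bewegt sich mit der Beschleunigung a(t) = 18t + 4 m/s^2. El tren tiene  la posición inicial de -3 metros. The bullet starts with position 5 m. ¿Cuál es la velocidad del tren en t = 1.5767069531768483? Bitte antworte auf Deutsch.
Um dies zu lösen, müssen wir 1 Stammfunktion unserer Gleichung für die Beschleunigung a(t) = 18·t + 4 finden. Das Integral von der Beschleunigung ist die Geschwindigkeit. Mit v(0) = 0 erhalten wir v(t) = t·(9·t + 4). Wir haben die Geschwindigkeit v(t) = t·(9·t + 4). Durch Einsetzen von t = 1.5767069531768483: v(1.5767069531768483) = 28.6808711584734.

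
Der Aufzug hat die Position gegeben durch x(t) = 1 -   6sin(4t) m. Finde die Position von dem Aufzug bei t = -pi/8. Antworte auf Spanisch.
Tenemos la posición x(t) = 1 - 6·sin(4·t). Sustituyendo t = -pi/8: x(-pi/8) = 7.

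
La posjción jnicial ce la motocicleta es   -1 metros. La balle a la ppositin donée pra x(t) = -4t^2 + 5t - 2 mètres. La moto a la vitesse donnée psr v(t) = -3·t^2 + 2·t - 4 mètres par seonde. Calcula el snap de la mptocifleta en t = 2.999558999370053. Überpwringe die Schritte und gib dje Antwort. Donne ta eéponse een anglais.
s(2.999558999370053) = 0.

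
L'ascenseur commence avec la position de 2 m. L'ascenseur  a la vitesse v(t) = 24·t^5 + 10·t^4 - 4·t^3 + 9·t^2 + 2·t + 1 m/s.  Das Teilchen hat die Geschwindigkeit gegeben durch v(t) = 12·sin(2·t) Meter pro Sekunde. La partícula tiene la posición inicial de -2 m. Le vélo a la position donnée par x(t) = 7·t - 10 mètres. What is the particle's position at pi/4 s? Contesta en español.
Partiendo de la velocidad v(t) = 12·sin(2·t), tomamos 1 integral. Tomando ∫v(t)dt y aplicando x(0) = -2, encontramos x(t) = 4 - 6·cos(2·t). De la ecuación de la posición x(t) = 4 - 6·cos(2·t), sustituimos t = pi/4 para obtener x = 4.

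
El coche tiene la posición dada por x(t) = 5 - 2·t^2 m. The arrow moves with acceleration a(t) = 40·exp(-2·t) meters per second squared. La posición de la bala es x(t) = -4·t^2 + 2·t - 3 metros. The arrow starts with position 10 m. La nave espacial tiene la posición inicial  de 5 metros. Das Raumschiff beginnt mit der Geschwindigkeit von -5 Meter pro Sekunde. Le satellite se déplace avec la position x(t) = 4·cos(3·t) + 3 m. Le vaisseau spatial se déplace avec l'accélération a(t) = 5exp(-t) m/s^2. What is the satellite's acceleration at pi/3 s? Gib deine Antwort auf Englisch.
Starting from position x(t) = 4·cos(3·t) + 3, we take 2 derivatives. Taking d/dt of x(t), we find v(t) = -12·sin(3·t). Differentiating velocity, we get acceleration: a(t) = -36·cos(3·t). From the given acceleration equation a(t) = -36·cos(3·t), we substitute t = pi/3 to get a = 36.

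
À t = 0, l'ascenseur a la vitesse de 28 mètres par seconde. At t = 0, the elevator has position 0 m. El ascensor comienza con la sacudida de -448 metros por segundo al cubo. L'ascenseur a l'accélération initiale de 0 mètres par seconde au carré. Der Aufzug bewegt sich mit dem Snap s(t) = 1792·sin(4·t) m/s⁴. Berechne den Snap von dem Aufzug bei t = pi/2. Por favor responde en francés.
Nous avons le snap s(t) = 1792·sin(4·t). En substituant t = pi/2: s(pi/2) = 0.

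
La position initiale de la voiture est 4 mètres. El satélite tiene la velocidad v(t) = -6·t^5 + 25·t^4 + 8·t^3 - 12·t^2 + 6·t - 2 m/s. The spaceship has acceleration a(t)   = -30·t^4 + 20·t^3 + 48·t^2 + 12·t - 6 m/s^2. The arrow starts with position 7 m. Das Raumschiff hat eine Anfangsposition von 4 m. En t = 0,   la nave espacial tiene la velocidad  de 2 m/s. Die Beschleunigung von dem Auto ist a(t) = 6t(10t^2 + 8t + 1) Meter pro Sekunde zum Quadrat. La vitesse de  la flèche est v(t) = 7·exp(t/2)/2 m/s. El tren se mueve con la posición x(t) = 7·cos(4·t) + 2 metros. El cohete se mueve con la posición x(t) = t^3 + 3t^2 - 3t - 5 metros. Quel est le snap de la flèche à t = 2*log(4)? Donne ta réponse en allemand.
Ausgehend von der Geschwindigkeit v(t) = 7·exp(t/2)/2, nehmen wir 3 Ableitungen. Mit d/dt von v(t) finden wir a(t) = 7·exp(t/2)/4. Mit d/dt von a(t) finden wir j(t) = 7·exp(t/2)/8. Die Ableitung von dem Ruck ergibt den Snap: s(t) = 7·exp(t/2)/16. Wir haben den Snap s(t) = 7·exp(t/2)/16. Durch Einsetzen von t = 2*log(4): s(2*log(4)) = 7/4.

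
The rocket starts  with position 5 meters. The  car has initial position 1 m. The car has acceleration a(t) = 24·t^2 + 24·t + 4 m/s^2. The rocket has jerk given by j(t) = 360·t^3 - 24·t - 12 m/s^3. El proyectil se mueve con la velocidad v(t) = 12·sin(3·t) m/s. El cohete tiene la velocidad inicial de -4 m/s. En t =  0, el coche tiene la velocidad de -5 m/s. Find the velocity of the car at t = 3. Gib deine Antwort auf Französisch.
En partant de l'accélération a(t) = 24·t^2 + 24·t + 4, nous prenons 1 intégrale. La primitive de l'accélération est la vitesse. En utilisant v(0) = -5, nous obtenons v(t) = 8·t^3 + 12·t^2 + 4·t - 5. En utilisant v(t) = 8·t^3 + 12·t^2 + 4·t - 5 et en substituant t = 3, nous trouvons v = 331.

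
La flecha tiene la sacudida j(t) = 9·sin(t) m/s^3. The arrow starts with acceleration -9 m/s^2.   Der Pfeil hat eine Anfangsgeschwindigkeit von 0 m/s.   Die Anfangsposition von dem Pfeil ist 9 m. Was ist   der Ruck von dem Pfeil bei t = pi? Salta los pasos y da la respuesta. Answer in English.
The jerk at t = pi is j = 0.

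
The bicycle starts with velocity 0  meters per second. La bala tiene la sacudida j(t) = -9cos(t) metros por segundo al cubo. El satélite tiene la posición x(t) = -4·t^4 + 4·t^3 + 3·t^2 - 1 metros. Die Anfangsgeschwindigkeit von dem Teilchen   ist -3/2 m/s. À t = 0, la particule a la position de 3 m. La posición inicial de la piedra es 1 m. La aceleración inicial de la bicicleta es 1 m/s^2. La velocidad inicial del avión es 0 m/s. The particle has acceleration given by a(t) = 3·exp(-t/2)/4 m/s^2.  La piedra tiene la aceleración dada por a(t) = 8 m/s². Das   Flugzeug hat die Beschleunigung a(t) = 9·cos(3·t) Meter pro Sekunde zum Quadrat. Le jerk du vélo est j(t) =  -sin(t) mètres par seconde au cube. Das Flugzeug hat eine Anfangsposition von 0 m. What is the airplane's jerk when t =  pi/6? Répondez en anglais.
Starting from acceleration a(t) = 9·cos(3·t), we take 1 derivative. Taking d/dt of a(t), we find j(t) = -27·sin(3·t). We have jerk j(t) = -27·sin(3·t). Substituting t = pi/6: j(pi/6) = -27.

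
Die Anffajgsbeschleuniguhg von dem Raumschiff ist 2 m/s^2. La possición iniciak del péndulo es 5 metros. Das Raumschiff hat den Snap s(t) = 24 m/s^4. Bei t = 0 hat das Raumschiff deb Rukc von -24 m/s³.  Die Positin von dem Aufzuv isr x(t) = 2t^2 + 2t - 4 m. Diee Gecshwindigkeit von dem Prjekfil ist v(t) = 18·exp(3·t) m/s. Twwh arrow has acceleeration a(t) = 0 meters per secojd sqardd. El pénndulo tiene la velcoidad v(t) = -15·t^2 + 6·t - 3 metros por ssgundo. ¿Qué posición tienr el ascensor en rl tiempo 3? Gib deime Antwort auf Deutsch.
Wir haben die Position x(t) = 2·t^2 + 2·t - 4. Durch Einsetzen von t = 3: x(3) = 20.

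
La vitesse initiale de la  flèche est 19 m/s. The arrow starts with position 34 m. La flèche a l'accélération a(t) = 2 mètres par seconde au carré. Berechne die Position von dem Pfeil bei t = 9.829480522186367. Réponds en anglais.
To find the answer, we compute 2 antiderivatives of a(t) = 2. The integral of acceleration is velocity. Using v(0) = 19, we get v(t) = 2·t + 19. The integral of velocity is position. Using x(0) = 34, we get x(t) = t^2 + 19·t + 34. Using x(t) = t^2 + 19·t + 34 and substituting t = 9.829480522186367, we find x = 317.378817257582.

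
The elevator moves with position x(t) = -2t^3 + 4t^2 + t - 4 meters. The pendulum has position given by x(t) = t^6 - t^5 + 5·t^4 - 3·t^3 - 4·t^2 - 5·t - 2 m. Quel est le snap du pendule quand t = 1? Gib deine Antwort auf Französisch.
En partant de la position x(t) = t^6 - t^5 + 5·t^4 - 3·t^3 - 4·t^2 - 5·t - 2, nous prenons 4 dérivées. La dérivée de la position donne la vitesse: v(t) = 6·t^5 - 5·t^4 + 20·t^3 - 9·t^2 - 8·t - 5. En dérivant la vitesse, nous obtenons l'accélération: a(t) = 30·t^4 - 20·t^3 + 60·t^2 - 18·t - 8. La dérivée de l'accélération donne le jerk: j(t) = 120·t^3 - 60·t^2 + 120·t - 18. La dérivée du jerk donne le snap: s(t) = 360·t^2 - 120·t + 120. Nous avons le snap s(t) = 360·t^2 - 120·t + 120. En substituant t = 1: s(1) = 360.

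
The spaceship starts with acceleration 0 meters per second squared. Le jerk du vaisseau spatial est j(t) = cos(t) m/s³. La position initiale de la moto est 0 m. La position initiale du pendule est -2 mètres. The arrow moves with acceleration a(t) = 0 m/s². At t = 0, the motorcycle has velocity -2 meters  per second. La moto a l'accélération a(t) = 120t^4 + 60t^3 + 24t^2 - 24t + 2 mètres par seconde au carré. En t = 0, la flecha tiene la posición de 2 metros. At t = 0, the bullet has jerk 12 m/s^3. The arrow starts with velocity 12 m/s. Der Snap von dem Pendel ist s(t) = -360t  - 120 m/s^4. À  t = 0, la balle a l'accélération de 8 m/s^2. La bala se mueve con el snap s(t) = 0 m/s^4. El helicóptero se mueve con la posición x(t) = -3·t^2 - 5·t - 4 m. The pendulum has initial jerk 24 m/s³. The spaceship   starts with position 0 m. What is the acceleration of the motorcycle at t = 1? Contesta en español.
Usando a(t) = 120·t^4 + 60·t^3 + 24·t^2 - 24·t + 2 y sustituyendo t = 1, encontramos a = 182.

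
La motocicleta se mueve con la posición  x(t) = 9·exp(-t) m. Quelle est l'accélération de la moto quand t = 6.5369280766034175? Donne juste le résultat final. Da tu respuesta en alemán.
Bei t = 6.5369280766034175, a = 0.0130403941166980.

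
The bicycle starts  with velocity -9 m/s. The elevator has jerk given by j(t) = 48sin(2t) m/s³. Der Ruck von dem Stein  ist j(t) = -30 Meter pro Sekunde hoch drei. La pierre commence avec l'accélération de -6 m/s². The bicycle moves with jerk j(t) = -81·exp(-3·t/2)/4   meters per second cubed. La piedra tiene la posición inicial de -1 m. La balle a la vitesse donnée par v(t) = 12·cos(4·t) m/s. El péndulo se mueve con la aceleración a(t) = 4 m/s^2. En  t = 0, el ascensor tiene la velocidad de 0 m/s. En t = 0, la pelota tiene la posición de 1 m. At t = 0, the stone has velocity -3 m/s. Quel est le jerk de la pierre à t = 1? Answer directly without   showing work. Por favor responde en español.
La respuesta es -30.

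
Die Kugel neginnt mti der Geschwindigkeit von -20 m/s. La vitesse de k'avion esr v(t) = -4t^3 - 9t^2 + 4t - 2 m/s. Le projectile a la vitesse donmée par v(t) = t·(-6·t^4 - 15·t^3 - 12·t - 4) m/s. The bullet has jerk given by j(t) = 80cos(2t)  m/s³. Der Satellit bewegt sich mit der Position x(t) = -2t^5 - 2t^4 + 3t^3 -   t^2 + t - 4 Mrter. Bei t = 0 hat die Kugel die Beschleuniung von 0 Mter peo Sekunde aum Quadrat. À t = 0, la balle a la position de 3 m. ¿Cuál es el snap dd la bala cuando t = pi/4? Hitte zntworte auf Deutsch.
Wir müssen unsere Gleichung für den Ruck j(t) = 80·cos(2·t) 1-mal ableiten. Mit d/dt von j(t) finden wir s(t) = -160·sin(2·t). Wir haben den Snap s(t) = -160·sin(2·t). Durch Einsetzen von t = pi/4: s(pi/4) = -160.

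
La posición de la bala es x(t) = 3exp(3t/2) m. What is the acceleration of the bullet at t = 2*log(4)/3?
We must differentiate our position equation x(t) = 3·exp(3·t/2) 2 times. Taking d/dt of x(t), we find v(t) = 9·exp(3·t/2)/2. Differentiating velocity, we get acceleration: a(t) = 27·exp(3·t/2)/4. Using a(t) = 27·exp(3·t/2)/4 and substituting t = 2*log(4)/3, we find a = 27.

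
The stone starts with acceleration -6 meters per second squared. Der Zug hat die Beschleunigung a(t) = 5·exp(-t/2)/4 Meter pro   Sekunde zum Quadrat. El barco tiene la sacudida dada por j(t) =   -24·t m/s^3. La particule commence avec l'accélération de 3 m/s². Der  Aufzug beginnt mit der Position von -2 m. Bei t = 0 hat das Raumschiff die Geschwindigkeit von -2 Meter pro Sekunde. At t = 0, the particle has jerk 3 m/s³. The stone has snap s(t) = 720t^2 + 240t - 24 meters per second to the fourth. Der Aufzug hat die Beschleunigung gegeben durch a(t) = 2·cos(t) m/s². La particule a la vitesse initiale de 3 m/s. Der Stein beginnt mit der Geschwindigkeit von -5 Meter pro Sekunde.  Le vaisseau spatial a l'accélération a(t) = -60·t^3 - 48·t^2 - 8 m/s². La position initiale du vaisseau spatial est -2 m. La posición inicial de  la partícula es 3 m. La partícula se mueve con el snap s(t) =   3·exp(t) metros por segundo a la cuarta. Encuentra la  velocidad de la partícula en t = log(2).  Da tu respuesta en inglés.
To solve this, we need to take 3 antiderivatives of our snap equation s(t) = 3·exp(t). Taking ∫s(t)dt and applying j(0) = 3, we find j(t) = 3·exp(t). Taking ∫j(t)dt and applying a(0) = 3, we find a(t) = 3·exp(t). Finding the antiderivative of a(t) and using v(0) = 3: v(t) = 3·exp(t). Using v(t) = 3·exp(t) and substituting t = log(2), we find v = 6.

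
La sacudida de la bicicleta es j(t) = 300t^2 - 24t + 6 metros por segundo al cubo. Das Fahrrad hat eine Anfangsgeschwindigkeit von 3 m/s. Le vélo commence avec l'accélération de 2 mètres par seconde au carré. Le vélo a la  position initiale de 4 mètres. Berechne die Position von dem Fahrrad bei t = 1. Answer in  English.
To solve this, we need to take 3 integrals of our jerk equation j(t) = 300·t^2 - 24·t + 6. Finding the integral of j(t) and using a(0) = 2: a(t) = 100·t^3 - 12·t^2 + 6·t + 2. Taking ∫a(t)dt and applying v(0) = 3, we find v(t) = 25·t^4 - 4·t^3 + 3·t^2 + 2·t + 3. The antiderivative of velocity is position. Using x(0) = 4, we get x(t) = 5·t^5 - t^4 + t^3 + t^2 + 3·t + 4. We have position x(t) = 5·t^5 - t^4 + t^3 + t^2 + 3·t + 4. Substituting t = 1: x(1) = 13.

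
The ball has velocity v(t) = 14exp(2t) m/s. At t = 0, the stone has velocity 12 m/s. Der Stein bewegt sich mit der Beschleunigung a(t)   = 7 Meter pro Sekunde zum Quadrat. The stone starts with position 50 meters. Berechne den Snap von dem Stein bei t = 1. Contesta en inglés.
We must differentiate our acceleration equation a(t) = 7 2 times. The derivative of acceleration gives jerk: j(t) = 0. The derivative of jerk gives snap: s(t) = 0. Using s(t) = 0 and substituting t = 1, we find s = 0.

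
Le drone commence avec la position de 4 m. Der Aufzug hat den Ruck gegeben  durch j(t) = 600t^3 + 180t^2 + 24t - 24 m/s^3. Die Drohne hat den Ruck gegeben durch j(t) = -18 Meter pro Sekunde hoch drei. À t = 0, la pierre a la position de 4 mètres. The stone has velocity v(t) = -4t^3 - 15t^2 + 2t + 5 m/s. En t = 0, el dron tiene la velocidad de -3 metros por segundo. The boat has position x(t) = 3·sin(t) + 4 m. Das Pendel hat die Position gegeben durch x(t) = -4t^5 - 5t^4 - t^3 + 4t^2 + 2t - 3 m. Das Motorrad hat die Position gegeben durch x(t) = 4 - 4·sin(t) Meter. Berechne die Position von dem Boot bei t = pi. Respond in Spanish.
Usando x(t) = 3·sin(t) + 4 y sustituyendo t = pi, encontramos x = 4.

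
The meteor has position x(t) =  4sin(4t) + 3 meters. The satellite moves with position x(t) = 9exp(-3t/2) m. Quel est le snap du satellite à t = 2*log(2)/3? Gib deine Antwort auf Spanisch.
Debemos derivar nuestra ecuación de la posición x(t) = 9·exp(-3·t/2) 4 veces. Tomando d/dt de x(t), encontramos v(t) = -27·exp(-3·t/2)/2. Tomando d/dt de v(t), encontramos a(t) = 81·exp(-3·t/2)/4. La derivada de la aceleración da la sacudida: j(t) = -243·exp(-3·t/2)/8. Tomando d/dt de j(t), encontramos s(t) = 729·exp(-3·t/2)/16. Tenemos el snap s(t) = 729·exp(-3·t/2)/16. Sustituyendo t = 2*log(2)/3: s(2*log(2)/3) = 729/32.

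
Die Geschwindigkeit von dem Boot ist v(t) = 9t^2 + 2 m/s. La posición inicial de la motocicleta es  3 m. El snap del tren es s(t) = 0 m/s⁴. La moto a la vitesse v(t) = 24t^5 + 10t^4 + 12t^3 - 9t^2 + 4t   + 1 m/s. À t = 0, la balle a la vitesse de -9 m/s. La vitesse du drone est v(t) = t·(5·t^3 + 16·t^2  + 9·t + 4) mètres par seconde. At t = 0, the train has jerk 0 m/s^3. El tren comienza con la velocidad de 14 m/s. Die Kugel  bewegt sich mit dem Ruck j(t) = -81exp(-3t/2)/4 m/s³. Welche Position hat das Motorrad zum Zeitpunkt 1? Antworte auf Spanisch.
Necesitamos integrar nuestra ecuación de la velocidad v(t) = 24·t^5 + 10·t^4 + 12·t^3 - 9·t^2 + 4·t + 1 1 vez. La integral de la velocidad es la posición. Usando x(0) = 3, obtenemos x(t) = 4·t^6 + 2·t^5 + 3·t^4 - 3·t^3 + 2·t^2 + t + 3. De la ecuación de la posición x(t) = 4·t^6 + 2·t^5 + 3·t^4 - 3·t^3 + 2·t^2 + t + 3, sustituimos t = 1 para obtener x = 12.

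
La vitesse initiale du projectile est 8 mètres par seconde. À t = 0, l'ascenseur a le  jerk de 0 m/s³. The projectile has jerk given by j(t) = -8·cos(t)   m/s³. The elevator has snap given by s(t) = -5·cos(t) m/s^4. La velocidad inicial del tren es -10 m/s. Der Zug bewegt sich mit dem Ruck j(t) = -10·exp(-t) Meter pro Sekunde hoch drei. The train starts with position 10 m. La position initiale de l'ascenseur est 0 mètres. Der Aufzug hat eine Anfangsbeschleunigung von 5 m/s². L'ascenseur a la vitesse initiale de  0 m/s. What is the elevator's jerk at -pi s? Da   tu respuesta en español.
Debemos encontrar la integral de nuestra ecuación del snap s(t) = -5·cos(t) 1 vez. La integral del snap, con j(0) = 0, da la sacudida: j(t) = -5·sin(t). De la ecuación de la sacudida j(t) = -5·sin(t), sustituimos t = -pi para obtener j = 0.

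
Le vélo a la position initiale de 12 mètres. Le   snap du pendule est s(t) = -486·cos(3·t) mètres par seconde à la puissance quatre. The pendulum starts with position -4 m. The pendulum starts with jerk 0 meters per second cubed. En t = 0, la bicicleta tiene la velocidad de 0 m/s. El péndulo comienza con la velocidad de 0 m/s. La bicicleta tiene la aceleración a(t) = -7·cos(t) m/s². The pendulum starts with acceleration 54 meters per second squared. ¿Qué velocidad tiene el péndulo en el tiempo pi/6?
Debemos encontrar la integral de nuestra ecuación del snap s(t) = -486·cos(3·t) 3 veces. La integral del snap es la sacudida. Usando j(0) = 0, obtenemos j(t) = -162·sin(3·t). Integrando la sacudida y usando la condición inicial a(0) = 54, obtenemos a(t) = 54·cos(3·t). Integrando la aceleración y usando la condición inicial v(0) = 0, obtenemos v(t) = 18·sin(3·t). Usando v(t) = 18·sin(3·t) y sustituyendo t = pi/6, encontramos v = 18.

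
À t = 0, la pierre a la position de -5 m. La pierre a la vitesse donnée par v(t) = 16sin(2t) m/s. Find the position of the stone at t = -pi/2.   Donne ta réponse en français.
Nous devons trouver la primitive de notre équation de la vitesse v(t) = 16·sin(2·t) 1 fois. La primitive de la vitesse, avec x(0) = -5, donne la position: x(t) = 3 - 8·cos(2·t). Nous avons la position x(t) = 3 - 8·cos(2·t). En substituant t = -pi/2: x(-pi/2) = 11.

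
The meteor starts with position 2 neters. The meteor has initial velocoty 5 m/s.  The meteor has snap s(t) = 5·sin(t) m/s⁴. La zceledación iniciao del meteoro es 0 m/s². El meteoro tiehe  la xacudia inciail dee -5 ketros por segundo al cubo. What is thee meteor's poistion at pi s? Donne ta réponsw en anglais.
We need to integrate our snap equation s(t) = 5·sin(t) 4 times. Finding the antiderivative of s(t) and using j(0) = -5: j(t) = -5·cos(t). Integrating jerk and using the initial condition a(0) = 0, we get a(t) = -5·sin(t). Finding the integral of a(t) and using v(0) = 5: v(t) = 5·cos(t). The integral of velocity is position. Using x(0) = 2, we get x(t) = 5·sin(t) + 2. From the given position equation x(t) = 5·sin(t) + 2, we substitute t = pi to get x = 2.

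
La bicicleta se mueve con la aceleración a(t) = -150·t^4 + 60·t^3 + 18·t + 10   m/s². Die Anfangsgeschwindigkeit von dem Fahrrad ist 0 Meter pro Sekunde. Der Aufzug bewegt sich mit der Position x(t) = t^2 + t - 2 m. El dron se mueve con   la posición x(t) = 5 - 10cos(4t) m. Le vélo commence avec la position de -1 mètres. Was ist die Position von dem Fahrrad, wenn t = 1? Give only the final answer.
Die Position bei t = 1 ist x = 5.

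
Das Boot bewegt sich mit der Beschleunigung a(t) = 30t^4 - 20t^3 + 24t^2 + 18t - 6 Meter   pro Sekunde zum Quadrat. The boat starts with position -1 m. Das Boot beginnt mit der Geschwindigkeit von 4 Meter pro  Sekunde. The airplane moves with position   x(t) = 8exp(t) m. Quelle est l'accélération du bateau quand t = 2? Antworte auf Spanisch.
Usando a(t) = 30·t^4 - 20·t^3 + 24·t^2 + 18·t - 6 y sustituyendo t = 2, encontramos a = 446.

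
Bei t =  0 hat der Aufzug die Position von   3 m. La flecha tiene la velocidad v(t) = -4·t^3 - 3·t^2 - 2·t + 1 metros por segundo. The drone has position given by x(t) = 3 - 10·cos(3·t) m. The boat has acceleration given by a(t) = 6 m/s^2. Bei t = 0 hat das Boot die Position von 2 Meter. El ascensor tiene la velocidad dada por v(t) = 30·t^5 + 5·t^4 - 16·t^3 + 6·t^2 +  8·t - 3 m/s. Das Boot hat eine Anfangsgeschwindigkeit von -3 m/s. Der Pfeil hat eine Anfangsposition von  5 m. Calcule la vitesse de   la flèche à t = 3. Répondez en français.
Nous avons la vitesse v(t) = -4·t^3 - 3·t^2 - 2·t + 1. En substituant t = 3: v(3) = -140.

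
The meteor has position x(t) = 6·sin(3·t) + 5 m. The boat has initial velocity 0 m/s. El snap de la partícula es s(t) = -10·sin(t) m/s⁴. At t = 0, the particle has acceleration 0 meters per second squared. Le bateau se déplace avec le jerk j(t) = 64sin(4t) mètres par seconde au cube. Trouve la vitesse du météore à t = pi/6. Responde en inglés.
We must differentiate our position equation x(t) = 6·sin(3·t) + 5 1 time. Differentiating position, we get velocity: v(t) = 18·cos(3·t). From the given velocity equation v(t) = 18·cos(3·t), we substitute t = pi/6 to get v = 0.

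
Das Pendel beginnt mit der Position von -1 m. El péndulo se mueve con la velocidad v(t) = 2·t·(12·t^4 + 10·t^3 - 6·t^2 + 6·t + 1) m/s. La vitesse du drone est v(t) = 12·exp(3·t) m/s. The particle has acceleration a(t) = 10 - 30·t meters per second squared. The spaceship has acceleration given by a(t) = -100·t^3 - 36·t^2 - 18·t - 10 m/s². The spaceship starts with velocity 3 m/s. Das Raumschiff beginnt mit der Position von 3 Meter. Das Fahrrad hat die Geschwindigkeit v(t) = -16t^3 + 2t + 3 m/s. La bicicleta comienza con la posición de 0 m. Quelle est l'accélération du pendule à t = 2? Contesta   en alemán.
Ausgehend von der Geschwindigkeit v(t) = 2·t·(12·t^4 + 10·t^3 - 6·t^2 + 6·t + 1), nehmen wir 1 Ableitung. Mit d/dt von v(t) finden wir a(t) = 24·t^4 + 20·t^3 - 12·t^2 + 2·t·(48·t^3 + 30·t^2 - 12·t + 6) + 12·t + 2. Wir haben die Beschleunigung a(t) = 24·t^4 + 20·t^3 - 12·t^2 + 2·t·(48·t^3 + 30·t^2 - 12·t + 6) + 12·t + 2. Durch Einsetzen von t = 2: a(2) = 2466.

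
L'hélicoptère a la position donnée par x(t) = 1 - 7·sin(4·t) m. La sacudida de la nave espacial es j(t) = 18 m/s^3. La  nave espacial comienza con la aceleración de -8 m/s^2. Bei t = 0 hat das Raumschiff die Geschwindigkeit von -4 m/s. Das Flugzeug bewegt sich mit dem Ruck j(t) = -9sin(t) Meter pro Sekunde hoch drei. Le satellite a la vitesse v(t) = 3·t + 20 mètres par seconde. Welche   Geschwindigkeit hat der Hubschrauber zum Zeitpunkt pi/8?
Um dies zu lösen, müssen wir 1 Ableitung unserer Gleichung für die Position x(t) = 1 - 7·sin(4·t) nehmen. Durch Ableiten von der Position erhalten wir die Geschwindigkeit: v(t) = -28·cos(4·t). Aus der Gleichung für die Geschwindigkeit v(t) = -28·cos(4·t), setzen wir t = pi/8 ein und erhalten v = 0.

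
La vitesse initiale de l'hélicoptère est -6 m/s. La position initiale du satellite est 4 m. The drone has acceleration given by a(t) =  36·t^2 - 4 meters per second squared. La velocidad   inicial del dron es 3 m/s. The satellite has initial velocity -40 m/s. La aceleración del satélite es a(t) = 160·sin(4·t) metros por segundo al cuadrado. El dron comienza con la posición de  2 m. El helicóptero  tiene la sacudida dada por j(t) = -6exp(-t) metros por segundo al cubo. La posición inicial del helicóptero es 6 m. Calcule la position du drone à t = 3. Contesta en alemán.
Wir müssen das Integral unserer Gleichung für die Beschleunigung a(t) = 36·t^2 - 4 2-mal finden. Durch Integration von der Beschleunigung und Verwendung der Anfangsbedingung v(0) = 3, erhalten wir v(t) = 12·t^3 - 4·t + 3. Mit ∫v(t)dt und Anwendung von x(0) = 2, finden wir x(t) = 3·t^4 - 2·t^2 + 3·t + 2. Wir haben die Position x(t) = 3·t^4 - 2·t^2 + 3·t + 2. Durch Einsetzen von t = 3: x(3) = 236.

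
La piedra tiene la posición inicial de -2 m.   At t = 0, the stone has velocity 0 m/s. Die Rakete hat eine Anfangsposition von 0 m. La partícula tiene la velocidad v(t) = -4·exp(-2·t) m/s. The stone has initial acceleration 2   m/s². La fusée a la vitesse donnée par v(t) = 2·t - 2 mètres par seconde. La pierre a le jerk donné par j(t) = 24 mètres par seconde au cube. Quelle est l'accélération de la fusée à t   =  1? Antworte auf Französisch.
En partant de la vitesse v(t) = 2·t - 2, nous prenons 1 dérivée. La dérivée de la vitesse donne l'accélération: a(t) = 2. Nous avons l'accélération a(t) = 2. En substituant t = 1: a(1) = 2.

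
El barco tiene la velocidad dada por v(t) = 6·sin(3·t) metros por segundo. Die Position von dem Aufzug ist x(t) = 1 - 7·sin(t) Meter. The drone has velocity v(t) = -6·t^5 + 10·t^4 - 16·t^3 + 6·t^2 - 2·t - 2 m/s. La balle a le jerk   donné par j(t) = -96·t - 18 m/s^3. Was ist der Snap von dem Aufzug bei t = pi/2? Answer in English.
To solve this, we need to take 4 derivatives of our position equation x(t) = 1 - 7·sin(t). The derivative of position gives velocity: v(t) = -7·cos(t). Differentiating velocity, we get acceleration: a(t) = 7·sin(t). Differentiating acceleration, we get jerk: j(t) = 7·cos(t). The derivative of jerk gives snap: s(t) = -7·sin(t). Using s(t) = -7·sin(t) and substituting t = pi/2, we find s = -7.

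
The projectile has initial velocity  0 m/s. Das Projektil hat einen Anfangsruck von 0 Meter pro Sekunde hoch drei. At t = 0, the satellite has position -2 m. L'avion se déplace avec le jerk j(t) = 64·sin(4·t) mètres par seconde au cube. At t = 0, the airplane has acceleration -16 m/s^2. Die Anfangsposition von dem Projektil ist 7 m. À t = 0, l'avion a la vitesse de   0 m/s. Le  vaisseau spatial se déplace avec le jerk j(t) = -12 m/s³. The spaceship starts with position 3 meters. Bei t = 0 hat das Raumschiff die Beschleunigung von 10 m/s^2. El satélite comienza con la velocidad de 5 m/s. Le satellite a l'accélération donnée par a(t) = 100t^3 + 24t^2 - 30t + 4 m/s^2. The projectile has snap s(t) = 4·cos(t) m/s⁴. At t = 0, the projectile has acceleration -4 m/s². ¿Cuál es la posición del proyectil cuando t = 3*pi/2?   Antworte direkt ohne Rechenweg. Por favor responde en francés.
À t = 3*pi/2, x = 3.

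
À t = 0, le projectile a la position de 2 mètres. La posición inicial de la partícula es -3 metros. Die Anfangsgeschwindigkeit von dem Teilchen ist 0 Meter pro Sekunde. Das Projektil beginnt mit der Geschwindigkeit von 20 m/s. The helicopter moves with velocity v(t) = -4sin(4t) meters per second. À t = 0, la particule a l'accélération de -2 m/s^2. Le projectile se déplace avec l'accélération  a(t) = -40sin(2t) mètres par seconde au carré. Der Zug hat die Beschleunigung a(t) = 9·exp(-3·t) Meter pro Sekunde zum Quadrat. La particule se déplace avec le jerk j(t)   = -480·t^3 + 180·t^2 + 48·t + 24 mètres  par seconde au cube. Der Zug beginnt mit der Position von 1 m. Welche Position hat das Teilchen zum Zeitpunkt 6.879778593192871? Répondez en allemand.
Wir müssen unsere Gleichung für den Ruck j(t) = -480·t^3 + 180·t^2 + 48·t + 24 3-mal integrieren. Durch Integration von dem Ruck und Verwendung der Anfangsbedingung a(0) = -2, erhalten wir a(t) = -120·t^4 + 60·t^3 + 24·t^2 + 24·t - 2. Mit ∫a(t)dt und Anwendung von v(0) = 0, finden wir v(t) = t·(-24·t^4 + 15·t^3 + 8·t^2 + 12·t - 2). Das Integral von der Geschwindigkeit ist die Position. Mit x(0) = -3 erhalten wir x(t) = -4·t^6 + 3·t^5 + 2·t^4 + 4·t^3 - t^2 - 3. Aus der Gleichung für die Position x(t) = -4·t^6 + 3·t^5 + 2·t^4 + 4·t^3 - t^2 - 3, setzen wir t = 6.879778593192871 ein und erhalten x = -372167.471769440.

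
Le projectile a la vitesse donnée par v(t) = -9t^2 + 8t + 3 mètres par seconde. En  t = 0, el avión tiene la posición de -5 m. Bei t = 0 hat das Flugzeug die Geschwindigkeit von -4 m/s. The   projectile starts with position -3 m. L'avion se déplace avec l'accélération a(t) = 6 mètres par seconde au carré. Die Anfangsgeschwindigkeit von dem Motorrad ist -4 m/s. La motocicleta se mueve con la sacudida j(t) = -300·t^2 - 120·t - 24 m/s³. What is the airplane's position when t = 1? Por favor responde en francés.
Nous devons intégrer notre équation de l'accélération a(t) = 6 2 fois. La primitive de l'accélération, avec v(0) = -4, donne la vitesse: v(t) = 6·t - 4. L'intégrale de la vitesse est la position. En utilisant x(0) = -5, nous obtenons x(t) = 3·t^2 - 4·t - 5. De l'équation de la position x(t) = 3·t^2 - 4·t - 5, nous substituons t = 1 pour obtenir x = -6.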